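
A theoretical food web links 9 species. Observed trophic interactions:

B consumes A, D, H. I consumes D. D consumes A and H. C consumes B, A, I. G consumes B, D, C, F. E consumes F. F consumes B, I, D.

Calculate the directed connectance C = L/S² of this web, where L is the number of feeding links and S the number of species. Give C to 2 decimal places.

The web has S = 9 species and L = 17 feeding links.
C = L / S² = 17 / 81 = 0.2099 ≈ 0.21.

C = 0.21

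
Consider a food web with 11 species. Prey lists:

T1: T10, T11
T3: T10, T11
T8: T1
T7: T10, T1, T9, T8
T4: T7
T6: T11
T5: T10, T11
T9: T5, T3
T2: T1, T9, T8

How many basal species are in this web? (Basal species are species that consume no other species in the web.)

Basal species (no prey listed): T10, T11.
Count: 2.

2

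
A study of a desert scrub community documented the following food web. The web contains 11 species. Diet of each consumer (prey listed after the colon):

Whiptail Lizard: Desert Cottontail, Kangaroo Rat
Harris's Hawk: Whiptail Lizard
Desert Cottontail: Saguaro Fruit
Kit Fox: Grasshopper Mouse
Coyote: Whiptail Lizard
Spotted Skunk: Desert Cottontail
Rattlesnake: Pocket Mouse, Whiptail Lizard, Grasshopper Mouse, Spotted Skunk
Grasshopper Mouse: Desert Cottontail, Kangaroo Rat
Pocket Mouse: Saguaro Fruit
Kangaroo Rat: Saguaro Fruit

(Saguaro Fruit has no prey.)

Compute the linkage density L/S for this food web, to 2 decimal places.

There are L = 15 links among S = 11 species.
L/S = 15/11 = 1.3636 ≈ 1.36.

L/S = 1.36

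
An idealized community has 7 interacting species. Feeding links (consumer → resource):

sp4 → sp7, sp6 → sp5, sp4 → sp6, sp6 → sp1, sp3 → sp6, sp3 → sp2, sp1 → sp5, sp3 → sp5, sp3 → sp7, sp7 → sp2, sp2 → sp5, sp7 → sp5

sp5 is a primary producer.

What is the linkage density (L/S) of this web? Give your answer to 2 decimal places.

There are L = 12 links among S = 7 species.
L/S = 12/7 = 1.7143 ≈ 1.71.

L/S = 1.71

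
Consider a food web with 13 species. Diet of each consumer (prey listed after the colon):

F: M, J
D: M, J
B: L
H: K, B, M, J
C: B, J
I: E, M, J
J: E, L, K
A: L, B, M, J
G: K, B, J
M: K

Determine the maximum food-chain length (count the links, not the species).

2 links

One longest chain: L → B → G.
It has 3 species and 2 links.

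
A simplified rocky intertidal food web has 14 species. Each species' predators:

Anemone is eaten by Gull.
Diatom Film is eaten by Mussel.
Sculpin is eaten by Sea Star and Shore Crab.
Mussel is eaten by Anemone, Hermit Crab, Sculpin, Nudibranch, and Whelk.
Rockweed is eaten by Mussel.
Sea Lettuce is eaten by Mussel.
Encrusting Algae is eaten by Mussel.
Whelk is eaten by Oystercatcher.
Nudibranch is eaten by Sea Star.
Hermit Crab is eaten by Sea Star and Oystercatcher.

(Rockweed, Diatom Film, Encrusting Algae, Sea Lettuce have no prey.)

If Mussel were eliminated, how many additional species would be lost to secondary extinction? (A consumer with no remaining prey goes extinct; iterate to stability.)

Remove Mussel.
Round 1: Nudibranch (all prey gone), Anemone (all prey gone), Whelk (all prey gone), Sculpin (all prey gone), Hermit Crab (all prey gone) → extinct.
Round 2: Gull (all prey gone), Oystercatcher (all prey gone), Sea Star (all prey gone), Shore Crab (all prey gone) → extinct.
No further losses. Total secondary extinctions: 9.

9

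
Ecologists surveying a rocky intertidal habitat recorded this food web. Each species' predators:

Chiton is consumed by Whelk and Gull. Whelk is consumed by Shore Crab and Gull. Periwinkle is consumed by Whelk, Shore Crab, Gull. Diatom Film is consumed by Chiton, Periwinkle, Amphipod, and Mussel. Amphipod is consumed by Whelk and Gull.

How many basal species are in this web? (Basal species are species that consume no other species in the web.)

Basal species (no prey listed): Diatom Film.
Count: 1.

1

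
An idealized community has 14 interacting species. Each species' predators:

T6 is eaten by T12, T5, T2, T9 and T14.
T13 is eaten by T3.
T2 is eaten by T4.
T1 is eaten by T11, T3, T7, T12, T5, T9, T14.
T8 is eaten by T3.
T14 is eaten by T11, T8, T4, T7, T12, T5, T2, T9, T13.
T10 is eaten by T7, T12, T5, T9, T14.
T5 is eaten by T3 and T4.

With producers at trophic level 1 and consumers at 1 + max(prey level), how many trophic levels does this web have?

4

Producers (level 1): T6, T10, T1.
T6 → T14 → T5 → T4 gives T4 level 4.
No species has a prey at level 4, so no species reaches level 5.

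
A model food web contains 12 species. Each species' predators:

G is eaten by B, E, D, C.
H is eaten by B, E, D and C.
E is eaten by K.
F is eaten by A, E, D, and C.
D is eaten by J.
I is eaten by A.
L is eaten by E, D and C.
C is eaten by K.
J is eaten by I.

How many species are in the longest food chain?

5 species

One longest chain: G → D → J → I → A.
It has 5 species and 4 links.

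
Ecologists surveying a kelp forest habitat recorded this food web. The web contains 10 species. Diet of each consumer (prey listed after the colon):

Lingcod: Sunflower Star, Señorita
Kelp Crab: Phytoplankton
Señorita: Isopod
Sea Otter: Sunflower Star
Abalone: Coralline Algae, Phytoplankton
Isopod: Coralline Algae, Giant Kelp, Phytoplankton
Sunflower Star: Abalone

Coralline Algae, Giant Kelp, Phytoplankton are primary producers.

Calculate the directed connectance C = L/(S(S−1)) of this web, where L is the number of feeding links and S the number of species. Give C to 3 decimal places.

C = 0.122

The web has S = 10 species and L = 11 feeding links.
C = L / (S(S−1)) = 11 / 90 = 0.1222 ≈ 0.122.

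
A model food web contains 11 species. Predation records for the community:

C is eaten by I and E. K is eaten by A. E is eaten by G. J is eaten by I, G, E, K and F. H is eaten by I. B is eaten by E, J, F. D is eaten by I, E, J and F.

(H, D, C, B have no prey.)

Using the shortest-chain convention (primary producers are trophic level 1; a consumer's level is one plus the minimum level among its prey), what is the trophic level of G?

D is a producer → level 1.
J eats D → level 2.
G eats J → level 3.
No prey of G is below level 2, so 3 is the minimum.

Trophic level 3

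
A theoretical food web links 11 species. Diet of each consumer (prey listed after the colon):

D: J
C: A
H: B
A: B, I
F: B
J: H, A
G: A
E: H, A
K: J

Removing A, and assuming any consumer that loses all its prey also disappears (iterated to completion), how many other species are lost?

2

Remove A.
Round 1: G (all prey gone), C (all prey gone) → extinct.
No further losses. Total secondary extinctions: 2.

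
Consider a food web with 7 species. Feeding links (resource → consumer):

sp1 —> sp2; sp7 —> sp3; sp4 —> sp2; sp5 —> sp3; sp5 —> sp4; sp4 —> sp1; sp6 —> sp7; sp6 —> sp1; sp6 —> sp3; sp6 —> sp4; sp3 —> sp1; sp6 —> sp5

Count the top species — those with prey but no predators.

1

Top species (has prey, but nothing eats it): sp2.
Count: 1.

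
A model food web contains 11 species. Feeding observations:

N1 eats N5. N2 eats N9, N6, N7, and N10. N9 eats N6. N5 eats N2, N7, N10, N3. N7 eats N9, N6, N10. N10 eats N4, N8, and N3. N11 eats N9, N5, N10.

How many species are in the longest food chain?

One longest chain: N6 → N9 → N7 → N2 → N5 → N1.
It has 6 species and 5 links.

6 species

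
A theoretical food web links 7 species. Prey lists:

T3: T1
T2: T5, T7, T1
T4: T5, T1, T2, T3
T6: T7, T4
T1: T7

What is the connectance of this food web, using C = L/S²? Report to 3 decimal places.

C = 0.224

The web has S = 7 species and L = 11 feeding links.
C = L / S² = 11 / 49 = 0.2245 ≈ 0.224.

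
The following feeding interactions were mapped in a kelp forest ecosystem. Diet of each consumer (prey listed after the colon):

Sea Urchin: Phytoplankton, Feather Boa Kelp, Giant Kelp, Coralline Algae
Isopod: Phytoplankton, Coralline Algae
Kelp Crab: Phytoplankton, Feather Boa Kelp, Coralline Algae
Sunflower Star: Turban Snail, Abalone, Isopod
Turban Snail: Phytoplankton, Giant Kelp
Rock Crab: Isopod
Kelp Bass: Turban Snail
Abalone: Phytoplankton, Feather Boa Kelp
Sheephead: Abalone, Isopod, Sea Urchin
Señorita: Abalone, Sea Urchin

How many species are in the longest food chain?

3 species

One longest chain: Phytoplankton → Turban Snail → Sunflower Star.
It has 3 species and 2 links.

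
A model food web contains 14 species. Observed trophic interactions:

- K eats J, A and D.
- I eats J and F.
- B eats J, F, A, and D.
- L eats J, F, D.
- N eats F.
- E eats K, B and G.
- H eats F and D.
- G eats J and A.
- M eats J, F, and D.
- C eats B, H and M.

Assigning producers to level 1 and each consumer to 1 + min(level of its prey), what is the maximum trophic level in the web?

Producers (level 1): J, F, D, A.
Following each consumer down to its lowest-level prey: J → M → C (levels 1 through 3).
All prey of C (M 2, B 2, H 2) are at level 2 or above, so C is at level 1 + 2 = 3.
Every consumer has at least one prey at level 2 or below, so none exceeds level 3.

3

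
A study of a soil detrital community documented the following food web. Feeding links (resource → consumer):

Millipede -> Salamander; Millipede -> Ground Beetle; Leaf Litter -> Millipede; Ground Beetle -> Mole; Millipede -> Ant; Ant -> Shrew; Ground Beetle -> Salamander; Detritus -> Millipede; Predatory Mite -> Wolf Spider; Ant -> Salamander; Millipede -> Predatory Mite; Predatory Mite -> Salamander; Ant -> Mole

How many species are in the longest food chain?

4 species

One longest chain: Detritus → Millipede → Ant → Mole.
It has 4 species and 3 links.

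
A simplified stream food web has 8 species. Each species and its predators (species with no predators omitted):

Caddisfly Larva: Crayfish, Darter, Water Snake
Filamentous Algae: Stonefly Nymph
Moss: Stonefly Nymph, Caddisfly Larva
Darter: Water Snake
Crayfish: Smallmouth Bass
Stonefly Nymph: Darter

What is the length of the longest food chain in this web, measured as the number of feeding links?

One longest chain: Moss → Caddisfly Larva → Crayfish → Smallmouth Bass.
It has 4 species and 3 links.

3 links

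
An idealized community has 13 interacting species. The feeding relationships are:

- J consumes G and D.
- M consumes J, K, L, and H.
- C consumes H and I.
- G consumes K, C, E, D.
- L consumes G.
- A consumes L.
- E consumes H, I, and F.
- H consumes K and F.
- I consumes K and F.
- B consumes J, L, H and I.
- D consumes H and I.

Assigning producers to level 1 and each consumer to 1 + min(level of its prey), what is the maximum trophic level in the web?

Producers (level 1): F, K.
Following each consumer down to its lowest-level prey: K → G → L → A (levels 1 through 4).
All prey of A (L 3) are at level 3 or above, so A is at level 1 + 3 = 4.
Every consumer has at least one prey at level 3 or below, so none exceeds level 4.

4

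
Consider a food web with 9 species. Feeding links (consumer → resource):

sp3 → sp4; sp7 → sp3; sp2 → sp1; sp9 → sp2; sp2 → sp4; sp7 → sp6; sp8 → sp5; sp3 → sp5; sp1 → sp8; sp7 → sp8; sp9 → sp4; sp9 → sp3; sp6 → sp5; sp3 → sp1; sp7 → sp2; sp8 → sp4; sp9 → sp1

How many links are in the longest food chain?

One longest chain: sp4 → sp8 → sp1 → sp2 → sp9.
It has 5 species and 4 links.

4 links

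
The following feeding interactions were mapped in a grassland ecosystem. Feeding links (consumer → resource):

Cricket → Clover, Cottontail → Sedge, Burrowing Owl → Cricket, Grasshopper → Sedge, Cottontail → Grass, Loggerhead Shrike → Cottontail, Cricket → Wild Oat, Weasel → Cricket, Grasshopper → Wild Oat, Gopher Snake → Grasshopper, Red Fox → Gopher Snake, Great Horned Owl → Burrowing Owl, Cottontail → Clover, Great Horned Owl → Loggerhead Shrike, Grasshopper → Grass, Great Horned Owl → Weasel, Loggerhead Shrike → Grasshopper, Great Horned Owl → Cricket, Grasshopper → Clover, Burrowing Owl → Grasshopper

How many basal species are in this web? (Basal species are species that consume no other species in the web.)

4

Basal species (no prey listed): Wild Oat, Clover, Sedge, Grass.
Count: 4.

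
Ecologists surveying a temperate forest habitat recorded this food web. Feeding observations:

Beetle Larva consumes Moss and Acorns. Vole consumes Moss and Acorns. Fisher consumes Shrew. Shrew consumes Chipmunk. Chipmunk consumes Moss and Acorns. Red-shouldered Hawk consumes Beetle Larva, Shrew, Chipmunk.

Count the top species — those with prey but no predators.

Top species (has prey, but nothing eats it): Vole, Red-shouldered Hawk, Fisher.
Count: 3.

3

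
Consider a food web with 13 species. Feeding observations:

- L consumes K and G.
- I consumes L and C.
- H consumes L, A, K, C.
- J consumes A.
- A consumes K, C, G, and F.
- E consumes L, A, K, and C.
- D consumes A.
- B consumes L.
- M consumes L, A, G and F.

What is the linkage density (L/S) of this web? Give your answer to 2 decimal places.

L/S = 1.77

There are L = 23 links among S = 13 species.
L/S = 23/13 = 1.7692 ≈ 1.77.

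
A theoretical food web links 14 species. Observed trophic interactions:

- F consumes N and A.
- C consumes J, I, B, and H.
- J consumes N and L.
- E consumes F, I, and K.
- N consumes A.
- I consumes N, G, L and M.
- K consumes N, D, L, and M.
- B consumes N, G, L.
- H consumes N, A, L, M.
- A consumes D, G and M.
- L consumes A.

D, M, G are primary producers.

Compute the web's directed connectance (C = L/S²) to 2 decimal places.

The web has S = 14 species and L = 31 feeding links.
C = L / S² = 31 / 196 = 0.1582 ≈ 0.16.

C = 0.16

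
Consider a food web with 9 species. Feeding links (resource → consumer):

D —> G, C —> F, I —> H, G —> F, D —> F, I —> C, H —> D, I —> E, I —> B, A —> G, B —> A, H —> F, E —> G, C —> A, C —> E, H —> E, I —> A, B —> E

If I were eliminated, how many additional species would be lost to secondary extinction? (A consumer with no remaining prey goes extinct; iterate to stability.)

8

Remove I.
Round 1: H (all prey gone), B (all prey gone), C (all prey gone) → extinct.
Round 2: E (all prey gone), D (all prey gone), A (all prey gone) → extinct.
Round 3: G (all prey gone) → extinct.
Round 4: F (all prey gone) → extinct.
No further losses. Total secondary extinctions: 8.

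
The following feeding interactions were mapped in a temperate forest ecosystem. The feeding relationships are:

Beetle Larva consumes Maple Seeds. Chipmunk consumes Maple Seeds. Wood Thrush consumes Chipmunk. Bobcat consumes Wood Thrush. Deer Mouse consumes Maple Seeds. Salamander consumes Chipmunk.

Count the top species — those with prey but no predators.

Top species (has prey, but nothing eats it): Deer Mouse, Beetle Larva, Salamander, Bobcat.
Count: 4.

4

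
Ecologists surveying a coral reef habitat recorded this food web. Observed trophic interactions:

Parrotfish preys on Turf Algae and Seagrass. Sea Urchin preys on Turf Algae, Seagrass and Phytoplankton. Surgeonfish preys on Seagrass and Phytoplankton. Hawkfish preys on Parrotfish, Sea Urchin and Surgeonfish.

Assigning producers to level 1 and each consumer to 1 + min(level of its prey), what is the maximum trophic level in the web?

Producers (level 1): Phytoplankton, Seagrass, Turf Algae.
Following each consumer down to its lowest-level prey: Phytoplankton → Sea Urchin → Hawkfish (levels 1 through 3).
All prey of Hawkfish (Sea Urchin 2, Surgeonfish 2, Parrotfish 2) are at level 2 or above, so Hawkfish is at level 1 + 2 = 3.
Every consumer has at least one prey at level 2 or below, so none exceeds level 3.

3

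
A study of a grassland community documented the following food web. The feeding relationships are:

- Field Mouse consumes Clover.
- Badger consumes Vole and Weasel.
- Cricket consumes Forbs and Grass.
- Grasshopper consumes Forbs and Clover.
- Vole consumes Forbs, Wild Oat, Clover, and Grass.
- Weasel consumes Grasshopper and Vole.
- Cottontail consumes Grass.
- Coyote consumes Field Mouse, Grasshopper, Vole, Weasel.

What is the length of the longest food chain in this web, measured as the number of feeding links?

3 links

One longest chain: Clover → Grasshopper → Weasel → Coyote.
It has 4 species and 3 links.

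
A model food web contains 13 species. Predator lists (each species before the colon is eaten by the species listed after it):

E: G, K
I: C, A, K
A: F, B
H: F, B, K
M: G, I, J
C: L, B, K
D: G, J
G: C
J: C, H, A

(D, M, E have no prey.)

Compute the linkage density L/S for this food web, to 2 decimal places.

There are L = 22 links among S = 13 species.
L/S = 22/13 = 1.6923 ≈ 1.69.

L/S = 1.69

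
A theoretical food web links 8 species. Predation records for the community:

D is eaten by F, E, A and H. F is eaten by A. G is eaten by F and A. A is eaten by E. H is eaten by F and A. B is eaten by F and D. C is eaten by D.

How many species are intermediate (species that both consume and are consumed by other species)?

4

Intermediate species (has both prey and predators): D, H, F, A.
Count: 4.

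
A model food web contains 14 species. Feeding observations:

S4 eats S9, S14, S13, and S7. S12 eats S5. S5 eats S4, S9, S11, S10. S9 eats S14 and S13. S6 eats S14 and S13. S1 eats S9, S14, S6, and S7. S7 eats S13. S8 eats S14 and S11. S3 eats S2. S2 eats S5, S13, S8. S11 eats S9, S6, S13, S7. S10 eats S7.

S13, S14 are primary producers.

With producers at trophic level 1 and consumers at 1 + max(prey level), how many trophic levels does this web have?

6

Producers (level 1): S13, S14.
S13 → S7 → S10 → S5 → S2 → S3 gives S3 level 6.
No species has a prey at level 6, so no species reaches level 7.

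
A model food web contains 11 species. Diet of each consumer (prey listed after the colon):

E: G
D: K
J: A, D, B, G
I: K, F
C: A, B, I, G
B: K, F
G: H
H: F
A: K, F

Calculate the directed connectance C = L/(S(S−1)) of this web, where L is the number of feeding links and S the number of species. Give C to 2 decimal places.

The web has S = 11 species and L = 18 feeding links.
C = L / (S(S−1)) = 18 / 110 = 0.1636 ≈ 0.16.

C = 0.16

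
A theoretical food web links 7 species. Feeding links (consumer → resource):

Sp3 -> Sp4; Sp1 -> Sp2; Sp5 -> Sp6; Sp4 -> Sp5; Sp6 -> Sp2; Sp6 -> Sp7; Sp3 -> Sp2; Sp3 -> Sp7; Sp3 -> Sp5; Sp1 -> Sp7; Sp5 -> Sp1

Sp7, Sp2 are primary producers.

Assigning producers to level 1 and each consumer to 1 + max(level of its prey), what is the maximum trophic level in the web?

5

Producers (level 1): Sp7, Sp2.
Sp7 → Sp1 → Sp5 → Sp4 → Sp3 gives Sp3 level 5.
No species has a prey at level 5, so no species reaches level 6.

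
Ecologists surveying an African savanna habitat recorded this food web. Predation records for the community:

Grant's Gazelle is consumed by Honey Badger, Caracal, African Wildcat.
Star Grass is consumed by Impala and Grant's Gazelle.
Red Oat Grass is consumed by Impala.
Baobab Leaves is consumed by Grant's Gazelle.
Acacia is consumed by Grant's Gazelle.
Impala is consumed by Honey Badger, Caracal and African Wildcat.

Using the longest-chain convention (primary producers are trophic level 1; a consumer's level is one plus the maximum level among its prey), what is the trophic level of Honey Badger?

Trophic level 3

Star Grass is a producer → level 1.
Impala eats Star Grass (level 1); other prey at levels: Red Oat Grass 1 → level 2.
Honey Badger eats Impala (level 2); other prey at levels: Grant's Gazelle 2 → level 3.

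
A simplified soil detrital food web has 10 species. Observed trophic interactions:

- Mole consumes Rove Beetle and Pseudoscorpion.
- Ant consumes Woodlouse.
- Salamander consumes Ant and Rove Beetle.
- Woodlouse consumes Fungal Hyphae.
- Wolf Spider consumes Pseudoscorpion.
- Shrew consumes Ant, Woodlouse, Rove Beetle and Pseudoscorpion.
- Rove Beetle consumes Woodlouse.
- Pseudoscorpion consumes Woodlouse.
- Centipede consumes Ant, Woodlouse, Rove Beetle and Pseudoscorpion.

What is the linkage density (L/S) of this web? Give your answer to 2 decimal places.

There are L = 17 links among S = 10 species.
L/S = 17/10 = 1.7000 ≈ 1.70.

L/S = 1.70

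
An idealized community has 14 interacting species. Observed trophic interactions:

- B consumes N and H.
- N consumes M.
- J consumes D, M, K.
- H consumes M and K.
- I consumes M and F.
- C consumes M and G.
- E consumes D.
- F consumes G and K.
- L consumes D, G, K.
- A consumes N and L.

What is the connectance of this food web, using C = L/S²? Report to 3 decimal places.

The web has S = 14 species and L = 20 feeding links.
C = L / S² = 20 / 196 = 0.1020 ≈ 0.102.

C = 0.102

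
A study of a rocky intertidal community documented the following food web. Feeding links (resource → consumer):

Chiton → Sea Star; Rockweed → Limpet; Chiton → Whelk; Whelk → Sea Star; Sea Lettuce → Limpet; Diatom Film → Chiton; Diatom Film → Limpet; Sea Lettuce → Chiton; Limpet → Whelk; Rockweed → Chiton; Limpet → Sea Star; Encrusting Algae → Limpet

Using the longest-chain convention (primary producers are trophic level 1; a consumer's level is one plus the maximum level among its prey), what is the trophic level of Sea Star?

Rockweed is a producer → level 1.
Chiton eats Rockweed (level 1); other prey at levels: Sea Lettuce 1, Diatom Film 1 → level 2.
Whelk eats Chiton (level 2); other prey at levels: Limpet 2 → level 3.
Sea Star eats Whelk (level 3); other prey at levels: Chiton 2, Limpet 2 → level 4.

Trophic level 4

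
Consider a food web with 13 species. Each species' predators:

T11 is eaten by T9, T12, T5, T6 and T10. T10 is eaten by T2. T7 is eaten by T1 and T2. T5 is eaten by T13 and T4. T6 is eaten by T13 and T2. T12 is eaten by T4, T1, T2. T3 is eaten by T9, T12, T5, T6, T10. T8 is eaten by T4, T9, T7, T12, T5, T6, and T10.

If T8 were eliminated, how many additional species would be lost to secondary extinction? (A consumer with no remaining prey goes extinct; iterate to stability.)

1

Remove T8.
Round 1: T7 (all prey gone) → extinct.
No further losses. Total secondary extinctions: 1.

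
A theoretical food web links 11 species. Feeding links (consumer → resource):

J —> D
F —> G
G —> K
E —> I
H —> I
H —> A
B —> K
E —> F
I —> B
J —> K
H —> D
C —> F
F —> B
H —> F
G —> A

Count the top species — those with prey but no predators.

4

Top species (has prey, but nothing eats it): J, E, C, H.
Count: 4.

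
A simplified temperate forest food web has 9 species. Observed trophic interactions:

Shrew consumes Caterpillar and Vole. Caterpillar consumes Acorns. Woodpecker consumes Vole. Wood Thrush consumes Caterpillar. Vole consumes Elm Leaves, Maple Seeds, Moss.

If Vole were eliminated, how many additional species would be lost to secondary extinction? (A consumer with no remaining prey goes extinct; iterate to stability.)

Remove Vole.
Round 1: Woodpecker (all prey gone) → extinct.
No further losses. Total secondary extinctions: 1.

1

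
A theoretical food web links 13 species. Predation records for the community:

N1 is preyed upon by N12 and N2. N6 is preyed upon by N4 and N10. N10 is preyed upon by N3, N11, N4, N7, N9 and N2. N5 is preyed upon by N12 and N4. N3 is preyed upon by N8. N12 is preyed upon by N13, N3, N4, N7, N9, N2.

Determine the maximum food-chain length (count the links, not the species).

3 links

One longest chain: N1 → N12 → N3 → N8.
It has 4 species and 3 links.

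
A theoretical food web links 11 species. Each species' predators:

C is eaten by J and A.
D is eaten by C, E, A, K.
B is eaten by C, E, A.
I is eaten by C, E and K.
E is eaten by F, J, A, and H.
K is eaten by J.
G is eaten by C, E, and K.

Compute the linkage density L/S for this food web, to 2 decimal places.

L/S = 1.82

There are L = 20 links among S = 11 species.
L/S = 20/11 = 1.8182 ≈ 1.82.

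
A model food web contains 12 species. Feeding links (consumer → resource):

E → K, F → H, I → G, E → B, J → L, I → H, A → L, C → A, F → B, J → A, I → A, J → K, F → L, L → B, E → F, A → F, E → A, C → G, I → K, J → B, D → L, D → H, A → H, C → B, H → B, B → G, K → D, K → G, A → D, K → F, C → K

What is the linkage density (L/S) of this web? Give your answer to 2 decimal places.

There are L = 31 links among S = 12 species.
L/S = 31/12 = 2.5833 ≈ 2.58.

L/S = 2.58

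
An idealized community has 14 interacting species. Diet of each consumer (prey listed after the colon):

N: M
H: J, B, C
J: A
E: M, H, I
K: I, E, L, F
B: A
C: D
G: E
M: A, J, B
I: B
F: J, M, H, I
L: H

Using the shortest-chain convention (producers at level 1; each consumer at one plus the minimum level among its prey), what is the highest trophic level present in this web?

Producers (level 1): D, A.
Following each consumer down to its lowest-level prey: A → J → H → L (levels 1 through 4).
All prey of L (H 3) are at level 3 or above, so L is at level 1 + 3 = 4.
Every consumer has at least one prey at level 3 or below, so none exceeds level 4.

4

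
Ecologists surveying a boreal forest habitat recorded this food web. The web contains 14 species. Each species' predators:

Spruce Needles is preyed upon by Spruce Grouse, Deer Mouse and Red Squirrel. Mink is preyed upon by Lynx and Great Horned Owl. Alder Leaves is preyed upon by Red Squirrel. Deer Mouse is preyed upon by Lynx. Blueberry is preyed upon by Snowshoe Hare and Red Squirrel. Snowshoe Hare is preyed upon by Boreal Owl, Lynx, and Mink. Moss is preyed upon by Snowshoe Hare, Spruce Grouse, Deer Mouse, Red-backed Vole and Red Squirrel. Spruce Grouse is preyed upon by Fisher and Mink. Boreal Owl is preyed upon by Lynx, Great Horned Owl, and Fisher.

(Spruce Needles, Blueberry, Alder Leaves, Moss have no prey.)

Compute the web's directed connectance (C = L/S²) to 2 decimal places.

C = 0.11

The web has S = 14 species and L = 22 feeding links.
C = L / S² = 22 / 196 = 0.1122 ≈ 0.11.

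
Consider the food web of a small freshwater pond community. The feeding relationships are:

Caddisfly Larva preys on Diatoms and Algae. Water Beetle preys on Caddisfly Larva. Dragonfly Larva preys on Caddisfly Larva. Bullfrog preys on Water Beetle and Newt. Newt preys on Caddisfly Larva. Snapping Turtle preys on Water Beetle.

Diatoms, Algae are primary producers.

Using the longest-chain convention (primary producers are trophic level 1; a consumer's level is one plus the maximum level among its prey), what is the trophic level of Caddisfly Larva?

Trophic level 2

Diatoms is a producer → level 1.
Caddisfly Larva eats Diatoms (level 1); other prey at levels: Algae 1 → level 2.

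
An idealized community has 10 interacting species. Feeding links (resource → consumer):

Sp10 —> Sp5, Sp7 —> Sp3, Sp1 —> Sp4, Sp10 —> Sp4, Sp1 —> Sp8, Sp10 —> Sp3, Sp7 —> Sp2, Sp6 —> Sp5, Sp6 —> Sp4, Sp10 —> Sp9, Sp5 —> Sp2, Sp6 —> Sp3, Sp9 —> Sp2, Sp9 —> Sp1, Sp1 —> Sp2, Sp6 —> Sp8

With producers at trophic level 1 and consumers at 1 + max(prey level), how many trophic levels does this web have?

Producers (level 1): Sp6, Sp7, Sp10.
Sp10 → Sp9 → Sp1 → Sp2 gives Sp2 level 4.
No species has a prey at level 4, so no species reaches level 5.

4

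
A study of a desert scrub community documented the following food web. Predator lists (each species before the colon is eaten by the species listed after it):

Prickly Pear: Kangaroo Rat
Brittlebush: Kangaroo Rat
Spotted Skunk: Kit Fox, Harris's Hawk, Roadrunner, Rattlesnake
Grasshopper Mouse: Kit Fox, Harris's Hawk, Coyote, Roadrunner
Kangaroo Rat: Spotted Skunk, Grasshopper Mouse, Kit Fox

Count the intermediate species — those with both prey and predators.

Intermediate species (has both prey and predators): Kangaroo Rat, Spotted Skunk, Grasshopper Mouse.
Count: 3.

3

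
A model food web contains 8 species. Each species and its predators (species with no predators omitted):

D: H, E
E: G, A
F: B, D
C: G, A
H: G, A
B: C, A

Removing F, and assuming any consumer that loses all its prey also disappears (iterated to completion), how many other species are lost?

Remove F.
Round 1: B (all prey gone), D (all prey gone) → extinct.
Round 2: H (all prey gone), E (all prey gone), C (all prey gone) → extinct.
Round 3: G (all prey gone), A (all prey gone) → extinct.
No further losses. Total secondary extinctions: 7.

7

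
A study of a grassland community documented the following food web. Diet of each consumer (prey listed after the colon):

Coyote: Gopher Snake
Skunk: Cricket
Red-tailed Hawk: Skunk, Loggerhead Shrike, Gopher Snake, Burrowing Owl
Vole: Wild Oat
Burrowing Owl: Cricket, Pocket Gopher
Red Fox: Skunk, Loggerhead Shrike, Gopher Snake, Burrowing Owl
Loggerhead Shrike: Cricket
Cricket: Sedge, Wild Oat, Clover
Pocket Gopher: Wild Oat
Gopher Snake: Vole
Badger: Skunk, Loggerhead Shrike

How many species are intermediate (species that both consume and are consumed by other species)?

7

Intermediate species (has both prey and predators): Cricket, Pocket Gopher, Vole, Skunk, Loggerhead Shrike, Gopher Snake, Burrowing Owl.
Count: 7.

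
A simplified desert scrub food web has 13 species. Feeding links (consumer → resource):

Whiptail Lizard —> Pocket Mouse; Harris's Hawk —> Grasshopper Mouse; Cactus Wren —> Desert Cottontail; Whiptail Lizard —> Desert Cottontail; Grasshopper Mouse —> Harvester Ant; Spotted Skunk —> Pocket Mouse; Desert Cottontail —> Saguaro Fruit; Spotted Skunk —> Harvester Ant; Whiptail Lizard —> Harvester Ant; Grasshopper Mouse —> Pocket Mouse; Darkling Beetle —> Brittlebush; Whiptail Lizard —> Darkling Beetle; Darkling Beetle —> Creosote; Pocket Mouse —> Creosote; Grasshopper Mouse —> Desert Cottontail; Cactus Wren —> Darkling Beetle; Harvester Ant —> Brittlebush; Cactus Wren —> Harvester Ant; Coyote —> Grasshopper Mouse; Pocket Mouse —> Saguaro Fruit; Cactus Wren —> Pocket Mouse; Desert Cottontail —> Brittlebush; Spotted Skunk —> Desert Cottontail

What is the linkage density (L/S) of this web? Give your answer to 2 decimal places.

There are L = 23 links among S = 13 species.
L/S = 23/13 = 1.7692 ≈ 1.77.

L/S = 1.77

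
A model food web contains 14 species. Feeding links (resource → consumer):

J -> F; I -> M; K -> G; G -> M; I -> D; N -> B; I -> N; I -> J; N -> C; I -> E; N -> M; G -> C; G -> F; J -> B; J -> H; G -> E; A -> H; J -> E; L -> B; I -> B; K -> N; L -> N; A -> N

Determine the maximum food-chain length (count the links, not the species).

2 links

One longest chain: K → G → E.
It has 3 species and 2 links.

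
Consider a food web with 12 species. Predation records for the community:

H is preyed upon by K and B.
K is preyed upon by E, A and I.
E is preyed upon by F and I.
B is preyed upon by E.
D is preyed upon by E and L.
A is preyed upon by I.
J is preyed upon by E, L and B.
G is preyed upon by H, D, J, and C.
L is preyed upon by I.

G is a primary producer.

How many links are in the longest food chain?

4 links

One longest chain: G → H → B → E → F.
It has 5 species and 4 links.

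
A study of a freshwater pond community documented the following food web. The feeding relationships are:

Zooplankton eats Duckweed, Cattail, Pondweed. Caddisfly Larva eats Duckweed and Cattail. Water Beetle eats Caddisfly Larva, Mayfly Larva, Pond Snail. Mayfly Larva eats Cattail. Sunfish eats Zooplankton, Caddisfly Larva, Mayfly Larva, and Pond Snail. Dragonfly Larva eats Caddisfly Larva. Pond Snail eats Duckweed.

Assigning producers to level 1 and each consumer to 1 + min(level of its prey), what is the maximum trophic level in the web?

3

Producers (level 1): Pondweed, Duckweed, Cattail.
Following each consumer down to its lowest-level prey: Duckweed → Caddisfly Larva → Dragonfly Larva (levels 1 through 3).
All prey of Dragonfly Larva (Caddisfly Larva 2) are at level 2 or above, so Dragonfly Larva is at level 1 + 2 = 3.
Every consumer has at least one prey at level 2 or below, so none exceeds level 3.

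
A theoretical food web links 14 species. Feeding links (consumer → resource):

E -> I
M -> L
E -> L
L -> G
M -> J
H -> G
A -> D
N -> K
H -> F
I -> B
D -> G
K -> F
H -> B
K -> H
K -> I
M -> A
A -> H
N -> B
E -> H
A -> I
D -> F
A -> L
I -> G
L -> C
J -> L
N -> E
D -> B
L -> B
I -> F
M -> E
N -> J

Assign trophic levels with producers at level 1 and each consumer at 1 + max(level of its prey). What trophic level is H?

Trophic level 2

F is a producer → level 1.
H eats F (level 1); other prey at levels: B 1, G 1 → level 2.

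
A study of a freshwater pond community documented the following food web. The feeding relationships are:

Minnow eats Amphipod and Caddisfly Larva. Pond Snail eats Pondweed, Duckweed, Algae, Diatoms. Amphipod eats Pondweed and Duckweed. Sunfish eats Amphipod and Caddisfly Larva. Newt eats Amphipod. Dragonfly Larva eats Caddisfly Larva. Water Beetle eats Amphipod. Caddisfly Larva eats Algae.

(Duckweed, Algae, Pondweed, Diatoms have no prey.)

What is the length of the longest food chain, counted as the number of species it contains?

3 species

One longest chain: Duckweed → Amphipod → Sunfish.
It has 3 species and 2 links.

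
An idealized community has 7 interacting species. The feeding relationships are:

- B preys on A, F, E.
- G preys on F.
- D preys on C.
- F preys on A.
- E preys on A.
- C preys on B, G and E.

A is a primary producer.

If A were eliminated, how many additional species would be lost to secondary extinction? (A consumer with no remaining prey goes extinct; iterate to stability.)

6

Remove A.
Round 1: E (all prey gone), F (all prey gone) → extinct.
Round 2: B (all prey gone), G (all prey gone) → extinct.
Round 3: C (all prey gone) → extinct.
Round 4: D (all prey gone) → extinct.
No further losses. Total secondary extinctions: 6.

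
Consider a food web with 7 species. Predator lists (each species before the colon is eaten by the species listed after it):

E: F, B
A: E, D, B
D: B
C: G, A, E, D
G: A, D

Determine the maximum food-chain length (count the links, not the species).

4 links

One longest chain: C → G → A → E → F.
It has 5 species and 4 links.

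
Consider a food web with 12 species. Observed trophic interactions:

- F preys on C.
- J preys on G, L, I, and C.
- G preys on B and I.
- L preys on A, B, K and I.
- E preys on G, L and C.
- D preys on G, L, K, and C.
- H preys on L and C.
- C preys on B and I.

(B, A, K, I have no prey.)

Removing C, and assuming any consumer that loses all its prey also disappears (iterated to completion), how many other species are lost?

1

Remove C.
Round 1: F (all prey gone) → extinct.
No further losses. Total secondary extinctions: 1.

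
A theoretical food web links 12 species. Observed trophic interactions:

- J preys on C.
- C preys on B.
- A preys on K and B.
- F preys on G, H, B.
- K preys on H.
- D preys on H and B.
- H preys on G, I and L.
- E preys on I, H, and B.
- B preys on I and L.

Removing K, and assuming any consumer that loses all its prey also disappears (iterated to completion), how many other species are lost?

0

Remove K.
Every predator of it retains at least one other prey: A still has B.
No consumer loses all prey, so no secondary extinctions occur.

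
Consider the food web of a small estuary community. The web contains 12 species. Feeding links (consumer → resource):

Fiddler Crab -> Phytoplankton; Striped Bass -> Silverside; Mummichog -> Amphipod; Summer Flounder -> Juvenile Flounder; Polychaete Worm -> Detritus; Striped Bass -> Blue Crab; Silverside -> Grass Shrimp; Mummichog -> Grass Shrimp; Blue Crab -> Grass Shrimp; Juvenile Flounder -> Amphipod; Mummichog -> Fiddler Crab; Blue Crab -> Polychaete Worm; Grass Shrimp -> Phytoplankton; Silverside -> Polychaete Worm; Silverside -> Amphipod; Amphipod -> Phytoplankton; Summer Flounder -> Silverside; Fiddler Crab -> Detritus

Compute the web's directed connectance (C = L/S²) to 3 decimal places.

The web has S = 12 species and L = 18 feeding links.
C = L / S² = 18 / 144 = 0.1250 ≈ 0.125.

C = 0.125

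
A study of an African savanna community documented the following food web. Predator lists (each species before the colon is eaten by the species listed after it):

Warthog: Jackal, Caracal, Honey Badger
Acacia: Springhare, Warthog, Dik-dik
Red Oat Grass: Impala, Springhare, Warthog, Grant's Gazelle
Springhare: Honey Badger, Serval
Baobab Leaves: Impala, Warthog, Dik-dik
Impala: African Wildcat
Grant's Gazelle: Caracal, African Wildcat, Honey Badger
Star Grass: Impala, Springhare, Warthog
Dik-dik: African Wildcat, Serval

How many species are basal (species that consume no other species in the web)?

Basal species (no prey listed): Red Oat Grass, Baobab Leaves, Star Grass, Acacia.
Count: 4.

4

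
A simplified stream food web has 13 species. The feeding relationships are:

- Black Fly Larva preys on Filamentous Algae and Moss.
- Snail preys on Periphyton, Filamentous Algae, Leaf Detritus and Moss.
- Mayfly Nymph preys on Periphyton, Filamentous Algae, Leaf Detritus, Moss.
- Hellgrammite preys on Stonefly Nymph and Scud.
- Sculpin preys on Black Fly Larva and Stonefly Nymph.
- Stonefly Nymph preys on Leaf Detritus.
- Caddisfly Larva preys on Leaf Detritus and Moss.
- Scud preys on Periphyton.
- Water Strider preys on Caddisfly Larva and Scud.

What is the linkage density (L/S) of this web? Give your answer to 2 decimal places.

There are L = 20 links among S = 13 species.
L/S = 20/13 = 1.5385 ≈ 1.54.

L/S = 1.54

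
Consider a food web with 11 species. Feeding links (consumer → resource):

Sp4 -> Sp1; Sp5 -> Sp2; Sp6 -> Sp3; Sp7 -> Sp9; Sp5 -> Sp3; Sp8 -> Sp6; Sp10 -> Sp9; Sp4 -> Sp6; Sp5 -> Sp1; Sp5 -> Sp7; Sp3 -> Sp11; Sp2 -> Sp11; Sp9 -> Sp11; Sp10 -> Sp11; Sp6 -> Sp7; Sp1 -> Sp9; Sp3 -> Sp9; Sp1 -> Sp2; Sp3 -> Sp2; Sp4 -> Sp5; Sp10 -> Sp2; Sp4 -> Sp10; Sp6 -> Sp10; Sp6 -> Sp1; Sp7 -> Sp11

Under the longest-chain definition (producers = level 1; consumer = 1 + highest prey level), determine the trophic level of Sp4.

Sp11 is a producer → level 1.
Sp2 eats Sp11 → level 2.
Sp3 eats Sp2 (level 2); other prey at levels: Sp11 1, Sp9 2 → level 3.
Sp5 eats Sp3 (level 3); other prey at levels: Sp2 2, Sp7 3, Sp1 3 → level 4.
Sp4 eats Sp5 (level 4); other prey at levels: Sp10 3, Sp1 3, Sp6 4 → level 5.

Trophic level 5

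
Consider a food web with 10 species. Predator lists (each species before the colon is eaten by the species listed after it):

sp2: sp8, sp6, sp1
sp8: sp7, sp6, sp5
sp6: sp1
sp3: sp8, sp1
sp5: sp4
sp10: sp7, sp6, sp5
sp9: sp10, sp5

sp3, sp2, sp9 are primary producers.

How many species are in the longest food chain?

One longest chain: sp3 → sp8 → sp6 → sp1.
It has 4 species and 3 links.

4 species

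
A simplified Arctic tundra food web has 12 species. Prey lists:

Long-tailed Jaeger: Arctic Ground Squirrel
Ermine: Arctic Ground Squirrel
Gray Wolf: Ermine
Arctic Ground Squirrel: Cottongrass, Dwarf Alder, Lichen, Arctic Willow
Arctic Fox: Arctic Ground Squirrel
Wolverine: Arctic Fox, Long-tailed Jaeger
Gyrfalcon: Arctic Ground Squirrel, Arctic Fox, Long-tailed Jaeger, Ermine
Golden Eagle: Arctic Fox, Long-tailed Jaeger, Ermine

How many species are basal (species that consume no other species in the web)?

Basal species (no prey listed): Cottongrass, Dwarf Alder, Lichen, Arctic Willow.
Count: 4.

4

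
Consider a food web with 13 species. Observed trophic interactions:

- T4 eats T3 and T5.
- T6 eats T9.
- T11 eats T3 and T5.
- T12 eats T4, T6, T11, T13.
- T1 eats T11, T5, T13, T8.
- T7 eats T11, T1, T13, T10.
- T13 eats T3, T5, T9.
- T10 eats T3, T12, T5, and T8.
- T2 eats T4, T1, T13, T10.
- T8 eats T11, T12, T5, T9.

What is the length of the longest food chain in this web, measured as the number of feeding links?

One longest chain: T3 → T13 → T12 → T8 → T1 → T7.
It has 6 species and 5 links.

5 links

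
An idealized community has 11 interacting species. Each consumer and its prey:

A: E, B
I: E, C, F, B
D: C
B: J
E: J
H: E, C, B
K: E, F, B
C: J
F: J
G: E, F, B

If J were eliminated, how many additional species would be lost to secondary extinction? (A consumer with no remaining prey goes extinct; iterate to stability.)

Remove J.
Round 1: E (all prey gone), C (all prey gone), F (all prey gone), B (all prey gone) → extinct.
Round 2: H (all prey gone), I (all prey gone), A (all prey gone), D (all prey gone), G (all prey gone), K (all prey gone) → extinct.
No further losses. Total secondary extinctions: 10.

10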